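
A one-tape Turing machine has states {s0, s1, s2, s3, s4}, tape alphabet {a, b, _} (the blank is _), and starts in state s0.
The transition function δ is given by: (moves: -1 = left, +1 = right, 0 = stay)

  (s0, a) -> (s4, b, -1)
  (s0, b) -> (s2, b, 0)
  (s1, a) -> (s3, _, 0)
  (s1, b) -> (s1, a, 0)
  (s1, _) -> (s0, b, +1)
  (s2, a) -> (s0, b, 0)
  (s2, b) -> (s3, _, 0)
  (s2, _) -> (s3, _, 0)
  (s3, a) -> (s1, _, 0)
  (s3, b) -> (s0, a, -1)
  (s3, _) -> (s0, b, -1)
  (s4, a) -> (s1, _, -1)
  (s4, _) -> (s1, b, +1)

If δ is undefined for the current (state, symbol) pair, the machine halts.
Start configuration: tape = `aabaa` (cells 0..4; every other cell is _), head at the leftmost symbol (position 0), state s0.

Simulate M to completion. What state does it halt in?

s0 | __[a]abaa   read a → write b, move -1, go to s4
s4 | _[_]babaa   read _ → write b, move +1, go to s1
s1 | _b[b]abaa   read b → write a, move 0, go to s1
s1 | _b[a]abaa   read a → write _, move 0, go to s3
s3 | _b[_]abaa   read _ → write b, move -1, go to s0
s0 | _[b]babaa   read b → write b, move 0, go to s2
s2 | _[b]babaa   read b → write _, move 0, go to s3
s3 | _[_]babaa   read _ → write b, move -1, go to s0
s0 | [_]bbabaa
No transition is defined for (s0, _); M halts in state s0.

s0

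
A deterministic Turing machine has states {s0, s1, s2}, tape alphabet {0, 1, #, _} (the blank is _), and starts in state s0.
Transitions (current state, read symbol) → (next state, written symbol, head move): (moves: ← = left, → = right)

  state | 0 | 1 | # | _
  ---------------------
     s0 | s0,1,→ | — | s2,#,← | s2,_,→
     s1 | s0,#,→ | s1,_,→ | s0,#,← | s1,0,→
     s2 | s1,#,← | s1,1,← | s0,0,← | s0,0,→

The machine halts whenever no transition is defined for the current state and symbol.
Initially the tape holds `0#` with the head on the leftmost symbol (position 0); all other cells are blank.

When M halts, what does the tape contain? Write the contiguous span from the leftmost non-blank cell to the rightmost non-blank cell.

#1#

state=s0 head=0 tape=_[0]#   (s0,0)→(s0,1,→)
state=s0 head=1 tape=_1[#]   (s0,#)→(s2,#,←)
state=s2 head=0 tape=_[1]#   (s2,1)→(s1,1,←)
state=s1 head=-1 tape=[_]1#   (s1,_)→(s1,0,→)
state=s1 head=0 tape=0[1]#   (s1,1)→(s1,_,→)
state=s1 head=1 tape=0_[#]   (s1,#)→(s0,#,←)
state=s0 head=0 tape=0[_]#   (s0,_)→(s2,_,→)
state=s2 head=1 tape=0_[#]   (s2,#)→(s0,0,←)
state=s0 head=0 tape=0[_]0   (s0,_)→(s2,_,→)
state=s2 head=1 tape=0_[0]   (s2,0)→(s1,#,←)
state=s1 head=0 tape=0[_]#   (s1,_)→(s1,0,→)
state=s1 head=1 tape=00[#]   (s1,#)→(s0,#,←)
state=s0 head=0 tape=0[0]#   (s0,0)→(s0,1,→)
state=s0 head=1 tape=01[#]   (s0,#)→(s2,#,←)
state=s2 head=0 tape=0[1]#   (s2,1)→(s1,1,←)
state=s1 head=-1 tape=[0]1#   (s1,0)→(s0,#,→)
state=s0 head=0 tape=#[1]#
The non-blank tape span at halt is #1#.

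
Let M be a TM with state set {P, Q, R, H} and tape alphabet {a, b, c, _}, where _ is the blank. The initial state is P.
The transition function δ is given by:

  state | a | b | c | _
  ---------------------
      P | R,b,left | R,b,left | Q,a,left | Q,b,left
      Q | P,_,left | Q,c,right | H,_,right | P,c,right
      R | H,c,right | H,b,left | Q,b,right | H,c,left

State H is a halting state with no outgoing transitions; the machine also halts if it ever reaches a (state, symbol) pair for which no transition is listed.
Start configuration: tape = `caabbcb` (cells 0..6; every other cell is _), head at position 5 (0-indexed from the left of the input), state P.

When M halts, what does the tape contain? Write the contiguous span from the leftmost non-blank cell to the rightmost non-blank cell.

P | caabb[c]b   read c → write a, move left, go to Q
Q | caab[b]ab   read b → write c, move right, go to Q
Q | caabc[a]b   read a → write _, move left, go to P
P | caab[c]_b   read c → write a, move left, go to Q
Q | caa[b]a_b   read b → write c, move right, go to Q
Q | caac[a]_b   read a → write _, move left, go to P
P | caa[c]__b   read c → write a, move left, go to Q
Q | ca[a]a__b   read a → write _, move left, go to P
P | c[a]_a__b   read a → write b, move left, go to R
R | [c]b_a__b   read c → write b, move right, go to Q
Q | b[b]_a__b   read b → write c, move right, go to Q
Q | bc[_]a__b   read _ → write c, move right, go to P
P | bcc[a]__b   read a → write b, move left, go to R
R | bc[c]b__b   read c → write b, move right, go to Q
Q | bcb[b]__b   read b → write c, move right, go to Q
Q | bcbc[_]_b   read _ → write c, move right, go to P
P | bcbcc[_]b   read _ → write b, move left, go to Q
Q | bcbc[c]bb   read c → write _, move right, go to H
H | bcbc_[b]b
The non-blank tape span at halt is bcbc_bb.

bcbc_bb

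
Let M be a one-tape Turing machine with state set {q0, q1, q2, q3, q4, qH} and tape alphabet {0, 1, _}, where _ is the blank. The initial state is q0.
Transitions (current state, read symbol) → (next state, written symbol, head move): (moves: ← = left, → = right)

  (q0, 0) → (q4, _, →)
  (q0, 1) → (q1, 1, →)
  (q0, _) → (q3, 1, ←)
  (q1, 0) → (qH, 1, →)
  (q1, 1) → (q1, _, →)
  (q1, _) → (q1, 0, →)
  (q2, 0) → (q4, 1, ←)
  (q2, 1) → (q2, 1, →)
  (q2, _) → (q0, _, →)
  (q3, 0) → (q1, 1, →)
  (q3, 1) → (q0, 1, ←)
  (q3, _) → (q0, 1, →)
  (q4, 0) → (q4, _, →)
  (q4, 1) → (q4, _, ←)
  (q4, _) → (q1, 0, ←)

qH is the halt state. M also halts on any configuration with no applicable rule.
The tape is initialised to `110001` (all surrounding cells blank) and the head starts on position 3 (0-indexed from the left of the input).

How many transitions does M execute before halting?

6

state=q0 head=3 tape=110[0]01   (q0,0)→(q4,_,→)
state=q4 head=4 tape=110_[0]1   (q4,0)→(q4,_,→)
state=q4 head=5 tape=110__[1]   (q4,1)→(q4,_,←)
state=q4 head=4 tape=110_[_]_   (q4,_)→(q1,0,←)
state=q1 head=3 tape=110[_]0_   (q1,_)→(q1,0,→)
state=q1 head=4 tape=1100[0]_   (q1,0)→(qH,1,→)
state=qH head=5 tape=11001[_]
M halts after 6 transitions.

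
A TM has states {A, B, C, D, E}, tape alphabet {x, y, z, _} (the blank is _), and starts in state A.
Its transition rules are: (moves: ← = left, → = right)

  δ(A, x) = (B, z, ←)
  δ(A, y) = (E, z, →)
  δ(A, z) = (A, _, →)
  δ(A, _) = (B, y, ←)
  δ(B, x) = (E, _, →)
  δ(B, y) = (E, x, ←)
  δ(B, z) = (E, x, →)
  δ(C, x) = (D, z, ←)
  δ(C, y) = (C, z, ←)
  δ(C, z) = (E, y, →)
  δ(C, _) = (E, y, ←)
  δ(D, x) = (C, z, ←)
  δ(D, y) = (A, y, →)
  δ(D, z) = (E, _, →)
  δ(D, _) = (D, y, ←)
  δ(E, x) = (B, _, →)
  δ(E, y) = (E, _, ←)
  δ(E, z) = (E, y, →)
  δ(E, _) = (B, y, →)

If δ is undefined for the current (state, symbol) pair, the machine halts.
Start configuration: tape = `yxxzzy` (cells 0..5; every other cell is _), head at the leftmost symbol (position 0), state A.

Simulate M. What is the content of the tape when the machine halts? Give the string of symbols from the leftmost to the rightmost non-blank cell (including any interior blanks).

A | [y]xxzzy   read y → write z, move →, go to E
E | z[x]xzzy   read x → write _, move →, go to B
B | z_[x]zzy   read x → write _, move →, go to E
E | z__[z]zy   read z → write y, move →, go to E
E | z__y[z]y   read z → write y, move →, go to E
E | z__yy[y]   read y → write _, move ←, go to E
E | z__y[y]_   read y → write _, move ←, go to E
E | z__[y]__   read y → write _, move ←, go to E
E | z_[_]___   read _ → write y, move →, go to B
B | z_y[_]__
The non-blank tape span at halt is z_y.

z_y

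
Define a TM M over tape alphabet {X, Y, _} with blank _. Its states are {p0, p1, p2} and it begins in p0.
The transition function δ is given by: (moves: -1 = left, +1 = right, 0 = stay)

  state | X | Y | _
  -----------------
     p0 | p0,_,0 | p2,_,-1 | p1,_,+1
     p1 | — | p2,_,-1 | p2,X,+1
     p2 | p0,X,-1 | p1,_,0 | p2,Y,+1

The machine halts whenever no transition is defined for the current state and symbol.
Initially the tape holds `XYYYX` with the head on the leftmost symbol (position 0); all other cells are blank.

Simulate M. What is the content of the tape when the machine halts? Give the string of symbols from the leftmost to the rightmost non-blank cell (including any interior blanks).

p0 | [X]YYYX   read X → write _, move 0, go to p0
p0 | [_]YYYX   read _ → write _, move +1, go to p1
p1 | _[Y]YYX   read Y → write _, move -1, go to p2
p2 | [_]_YYX   read _ → write Y, move +1, go to p2
p2 | Y[_]YYX   read _ → write Y, move +1, go to p2
p2 | YY[Y]YX   read Y → write _, move 0, go to p1
p1 | YY[_]YX   read _ → write X, move +1, go to p2
p2 | YYX[Y]X   read Y → write _, move 0, go to p1
p1 | YYX[_]X   read _ → write X, move +1, go to p2
p2 | YYXX[X]   read X → write X, move -1, go to p0
p0 | YYX[X]X   read X → write _, move 0, go to p0
p0 | YYX[_]X   read _ → write _, move +1, go to p1
p1 | YYX_[X]
The non-blank tape span at halt is YYX_X.

YYX_X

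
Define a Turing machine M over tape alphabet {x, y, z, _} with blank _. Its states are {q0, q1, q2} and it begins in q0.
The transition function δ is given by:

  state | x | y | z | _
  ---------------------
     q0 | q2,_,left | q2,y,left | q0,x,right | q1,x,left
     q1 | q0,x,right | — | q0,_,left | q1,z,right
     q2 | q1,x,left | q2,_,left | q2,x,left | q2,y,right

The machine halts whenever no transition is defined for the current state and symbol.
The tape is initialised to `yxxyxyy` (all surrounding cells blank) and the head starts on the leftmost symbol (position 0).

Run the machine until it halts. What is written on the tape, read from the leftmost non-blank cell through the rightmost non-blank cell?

q0 | __[y]xxyxyy   read y → write y, move left, go to q2
q2 | _[_]yxxyxyy   read _ → write y, move right, go to q2
q2 | _y[y]xxyxyy   read y → write _, move left, go to q2
q2 | _[y]_xxyxyy   read y → write _, move left, go to q2
q2 | [_]__xxyxyy   read _ → write y, move right, go to q2
q2 | y[_]_xxyxyy   read _ → write y, move right, go to q2
q2 | yy[_]xxyxyy   read _ → write y, move right, go to q2
q2 | yyy[x]xyxyy   read x → write x, move left, go to q1
q1 | yy[y]xxyxyy
The non-blank tape span at halt is yyyxxyxyy.

yyyxxyxyy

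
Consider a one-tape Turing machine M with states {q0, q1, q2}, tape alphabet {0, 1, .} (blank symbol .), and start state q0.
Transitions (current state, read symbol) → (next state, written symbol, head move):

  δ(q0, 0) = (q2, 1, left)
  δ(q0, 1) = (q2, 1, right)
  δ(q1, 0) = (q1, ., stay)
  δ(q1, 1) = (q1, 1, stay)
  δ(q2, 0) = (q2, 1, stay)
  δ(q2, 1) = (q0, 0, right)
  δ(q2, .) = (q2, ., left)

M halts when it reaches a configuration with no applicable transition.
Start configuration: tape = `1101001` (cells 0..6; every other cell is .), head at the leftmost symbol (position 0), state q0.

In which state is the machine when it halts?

q0

q0 | [1]101001.   read 1 → write 1, move right, go to q2
q2 | 1[1]01001.   read 1 → write 0, move right, go to q0
q0 | 10[0]1001.   read 0 → write 1, move left, go to q2
q2 | 1[0]11001.   read 0 → write 1, move stay, go to q2
q2 | 1[1]11001.   read 1 → write 0, move right, go to q0
q0 | 10[1]1001.   read 1 → write 1, move right, go to q2
q2 | 101[1]001.   read 1 → write 0, move right, go to q0
q0 | 1010[0]01.   read 0 → write 1, move left, go to q2
q2 | 101[0]101.   read 0 → write 1, move stay, go to q2
q2 | 101[1]101.   read 1 → write 0, move right, go to q0
q0 | 1010[1]01.   read 1 → write 1, move right, go to q2
q2 | 10101[0]1.   read 0 → write 1, move stay, go to q2
q2 | 10101[1]1.   read 1 → write 0, move right, go to q0
q0 | 101010[1].   read 1 → write 1, move right, go to q2
q2 | 1010101[.]   read . → write ., move left, go to q2
q2 | 101010[1].   read 1 → write 0, move right, go to q0
q0 | 1010100[.]
No transition is defined for (q0, .); M halts in state q0.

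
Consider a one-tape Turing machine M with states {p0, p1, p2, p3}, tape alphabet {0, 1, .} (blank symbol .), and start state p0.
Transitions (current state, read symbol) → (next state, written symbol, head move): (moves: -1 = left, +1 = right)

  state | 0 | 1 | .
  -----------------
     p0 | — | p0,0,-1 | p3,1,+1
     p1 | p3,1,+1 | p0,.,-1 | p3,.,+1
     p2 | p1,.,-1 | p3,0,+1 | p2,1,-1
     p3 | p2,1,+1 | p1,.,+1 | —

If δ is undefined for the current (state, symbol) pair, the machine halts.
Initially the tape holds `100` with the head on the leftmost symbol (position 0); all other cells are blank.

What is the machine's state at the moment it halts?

state=p0 head=0 tape=..[1]00...   (p0,1)→(p0,0,-1)
state=p0 head=-1 tape=.[.]000...   (p0,.)→(p3,1,+1)
state=p3 head=0 tape=.1[0]00...   (p3,0)→(p2,1,+1)
state=p2 head=1 tape=.11[0]0...   (p2,0)→(p1,.,-1)
state=p1 head=0 tape=.1[1].0...   (p1,1)→(p0,.,-1)
state=p0 head=-1 tape=.[1]..0...   (p0,1)→(p0,0,-1)
state=p0 head=-2 tape=[.]0..0...   (p0,.)→(p3,1,+1)
state=p3 head=-1 tape=1[0]..0...   (p3,0)→(p2,1,+1)
state=p2 head=0 tape=11[.].0...   (p2,.)→(p2,1,-1)
state=p2 head=-1 tape=1[1]1.0...   (p2,1)→(p3,0,+1)
state=p3 head=0 tape=10[1].0...   (p3,1)→(p1,.,+1)
state=p1 head=1 tape=10.[.]0...   (p1,.)→(p3,.,+1)
state=p3 head=2 tape=10..[0]...   (p3,0)→(p2,1,+1)
state=p2 head=3 tape=10..1[.]..   (p2,.)→(p2,1,-1)
state=p2 head=2 tape=10..[1]1..   (p2,1)→(p3,0,+1)
state=p3 head=3 tape=10..0[1]..   (p3,1)→(p1,.,+1)
state=p1 head=4 tape=10..0.[.].   (p1,.)→(p3,.,+1)
state=p3 head=5 tape=10..0..[.]
No transition is defined for (p3, .); M halts in state p3.

p3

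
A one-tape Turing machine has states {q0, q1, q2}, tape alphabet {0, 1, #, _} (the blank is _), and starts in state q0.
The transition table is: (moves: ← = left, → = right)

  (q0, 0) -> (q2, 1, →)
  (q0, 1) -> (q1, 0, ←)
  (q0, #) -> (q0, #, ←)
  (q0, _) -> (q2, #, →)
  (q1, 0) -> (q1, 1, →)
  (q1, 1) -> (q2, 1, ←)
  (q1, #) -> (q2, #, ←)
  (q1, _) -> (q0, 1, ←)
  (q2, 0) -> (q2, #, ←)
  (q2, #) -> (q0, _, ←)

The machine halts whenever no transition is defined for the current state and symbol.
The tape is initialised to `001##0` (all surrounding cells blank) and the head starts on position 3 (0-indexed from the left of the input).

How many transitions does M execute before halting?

5

q0 | 001[#]#0   read # → write #, move ←, go to q0
q0 | 00[1]##0   read 1 → write 0, move ←, go to q1
q1 | 0[0]0##0   read 0 → write 1, move →, go to q1
q1 | 01[0]##0   read 0 → write 1, move →, go to q1
q1 | 011[#]#0   read # → write #, move ←, go to q2
q2 | 01[1]##0
M halts after 5 transitions.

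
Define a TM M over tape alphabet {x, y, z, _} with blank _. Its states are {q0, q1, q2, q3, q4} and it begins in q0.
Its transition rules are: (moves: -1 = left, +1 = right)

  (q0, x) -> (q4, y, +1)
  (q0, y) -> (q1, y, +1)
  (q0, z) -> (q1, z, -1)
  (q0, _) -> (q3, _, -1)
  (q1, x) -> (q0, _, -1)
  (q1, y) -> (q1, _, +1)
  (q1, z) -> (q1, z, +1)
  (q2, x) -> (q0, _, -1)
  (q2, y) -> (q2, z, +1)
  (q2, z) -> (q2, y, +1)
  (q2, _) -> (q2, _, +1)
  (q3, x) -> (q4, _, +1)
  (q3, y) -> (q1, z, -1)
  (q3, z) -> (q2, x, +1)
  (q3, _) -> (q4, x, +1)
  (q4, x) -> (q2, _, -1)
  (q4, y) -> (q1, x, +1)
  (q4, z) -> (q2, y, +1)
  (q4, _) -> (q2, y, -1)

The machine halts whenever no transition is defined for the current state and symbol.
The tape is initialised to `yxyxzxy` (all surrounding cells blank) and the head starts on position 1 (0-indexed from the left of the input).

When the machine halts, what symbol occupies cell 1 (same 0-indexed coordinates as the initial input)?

y

state=q0 head=1 tape=y[x]yxzxy   (q0,x)→(q4,y,+1)
state=q4 head=2 tape=yy[y]xzxy   (q4,y)→(q1,x,+1)
state=q1 head=3 tape=yyx[x]zxy   (q1,x)→(q0,_,-1)
state=q0 head=2 tape=yy[x]_zxy   (q0,x)→(q4,y,+1)
state=q4 head=3 tape=yyy[_]zxy   (q4,_)→(q2,y,-1)
state=q2 head=2 tape=yy[y]yzxy   (q2,y)→(q2,z,+1)
state=q2 head=3 tape=yyz[y]zxy   (q2,y)→(q2,z,+1)
state=q2 head=4 tape=yyzz[z]xy   (q2,z)→(q2,y,+1)
state=q2 head=5 tape=yyzzy[x]y   (q2,x)→(q0,_,-1)
state=q0 head=4 tape=yyzz[y]_y   (q0,y)→(q1,y,+1)
state=q1 head=5 tape=yyzzy[_]y
Cell 1 holds y when M halts.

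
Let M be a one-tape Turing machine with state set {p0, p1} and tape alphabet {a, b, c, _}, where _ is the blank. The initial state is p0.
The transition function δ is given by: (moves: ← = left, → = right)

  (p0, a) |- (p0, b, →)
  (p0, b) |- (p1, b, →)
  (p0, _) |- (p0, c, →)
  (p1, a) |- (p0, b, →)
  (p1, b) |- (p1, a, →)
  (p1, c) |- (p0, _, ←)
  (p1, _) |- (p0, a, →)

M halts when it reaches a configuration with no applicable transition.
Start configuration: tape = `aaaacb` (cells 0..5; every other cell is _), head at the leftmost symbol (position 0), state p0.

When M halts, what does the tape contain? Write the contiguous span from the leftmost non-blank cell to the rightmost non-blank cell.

state=p0 head=0 tape=[a]aaacb   (p0,a)→(p0,b,→)
state=p0 head=1 tape=b[a]aacb   (p0,a)→(p0,b,→)
state=p0 head=2 tape=bb[a]acb   (p0,a)→(p0,b,→)
state=p0 head=3 tape=bbb[a]cb   (p0,a)→(p0,b,→)
state=p0 head=4 tape=bbbb[c]b
The non-blank tape span at halt is bbbbcb.

bbbbcb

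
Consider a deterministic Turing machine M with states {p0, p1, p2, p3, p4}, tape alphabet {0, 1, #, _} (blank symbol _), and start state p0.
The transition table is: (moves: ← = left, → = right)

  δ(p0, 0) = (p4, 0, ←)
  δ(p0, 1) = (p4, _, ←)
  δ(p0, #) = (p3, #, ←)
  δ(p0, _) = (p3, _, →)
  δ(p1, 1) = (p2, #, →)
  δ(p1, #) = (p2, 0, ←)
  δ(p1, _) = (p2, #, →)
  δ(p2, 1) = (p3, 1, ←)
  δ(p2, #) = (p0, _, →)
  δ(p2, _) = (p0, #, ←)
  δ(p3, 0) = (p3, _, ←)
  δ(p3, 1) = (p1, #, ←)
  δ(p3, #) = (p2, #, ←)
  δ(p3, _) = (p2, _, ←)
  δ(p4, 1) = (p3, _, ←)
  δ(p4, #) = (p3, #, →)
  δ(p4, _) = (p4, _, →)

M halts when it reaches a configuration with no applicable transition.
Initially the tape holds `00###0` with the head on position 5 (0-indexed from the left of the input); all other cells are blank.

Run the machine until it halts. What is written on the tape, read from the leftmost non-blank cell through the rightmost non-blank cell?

p0 | 00###[0]   read 0 → write 0, move ←, go to p4
p4 | 00##[#]0   read # → write #, move →, go to p3
p3 | 00###[0]   read 0 → write _, move ←, go to p3
p3 | 00##[#]_   read # → write #, move ←, go to p2
p2 | 00#[#]#_   read # → write _, move →, go to p0
p0 | 00#_[#]_   read # → write #, move ←, go to p3
p3 | 00#[_]#_   read _ → write _, move ←, go to p2
p2 | 00[#]_#_   read # → write _, move →, go to p0
p0 | 00_[_]#_   read _ → write _, move →, go to p3
p3 | 00__[#]_   read # → write #, move ←, go to p2
p2 | 00_[_]#_   read _ → write #, move ←, go to p0
p0 | 00[_]##_   read _ → write _, move →, go to p3
p3 | 00_[#]#_   read # → write #, move ←, go to p2
p2 | 00[_]##_   read _ → write #, move ←, go to p0
p0 | 0[0]###_   read 0 → write 0, move ←, go to p4
p4 | [0]0###_
The non-blank tape span at halt is 00###.

00###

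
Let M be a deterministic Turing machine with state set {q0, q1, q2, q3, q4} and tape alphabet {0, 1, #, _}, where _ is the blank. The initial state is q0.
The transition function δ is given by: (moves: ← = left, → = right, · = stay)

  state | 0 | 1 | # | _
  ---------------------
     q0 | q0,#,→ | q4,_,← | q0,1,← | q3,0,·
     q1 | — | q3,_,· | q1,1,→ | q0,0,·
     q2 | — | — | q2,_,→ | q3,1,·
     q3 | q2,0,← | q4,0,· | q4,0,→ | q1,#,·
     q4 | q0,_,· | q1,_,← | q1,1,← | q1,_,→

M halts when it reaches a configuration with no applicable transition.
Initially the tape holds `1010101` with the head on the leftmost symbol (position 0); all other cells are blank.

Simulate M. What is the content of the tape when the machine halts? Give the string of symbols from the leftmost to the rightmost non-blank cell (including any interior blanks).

state=q0 head=0 tape=_[1]010101_   (q0,1)→(q4,_,←)
state=q4 head=-1 tape=[_]_010101_   (q4,_)→(q1,_,→)
state=q1 head=0 tape=_[_]010101_   (q1,_)→(q0,0,·)
state=q0 head=0 tape=_[0]010101_   (q0,0)→(q0,#,→)
state=q0 head=1 tape=_#[0]10101_   (q0,0)→(q0,#,→)
state=q0 head=2 tape=_##[1]0101_   (q0,1)→(q4,_,←)
state=q4 head=1 tape=_#[#]_0101_   (q4,#)→(q1,1,←)
state=q1 head=0 tape=_[#]1_0101_   (q1,#)→(q1,1,→)
state=q1 head=1 tape=_1[1]_0101_   (q1,1)→(q3,_,·)
state=q3 head=1 tape=_1[_]_0101_   (q3,_)→(q1,#,·)
state=q1 head=1 tape=_1[#]_0101_   (q1,#)→(q1,1,→)
state=q1 head=2 tape=_11[_]0101_   (q1,_)→(q0,0,·)
state=q0 head=2 tape=_11[0]0101_   (q0,0)→(q0,#,→)
state=q0 head=3 tape=_11#[0]101_   (q0,0)→(q0,#,→)
state=q0 head=4 tape=_11##[1]01_   (q0,1)→(q4,_,←)
state=q4 head=3 tape=_11#[#]_01_   (q4,#)→(q1,1,←)
state=q1 head=2 tape=_11[#]1_01_   (q1,#)→(q1,1,→)
state=q1 head=3 tape=_111[1]_01_   (q1,1)→(q3,_,·)
state=q3 head=3 tape=_111[_]_01_   (q3,_)→(q1,#,·)
state=q1 head=3 tape=_111[#]_01_   (q1,#)→(q1,1,→)
state=q1 head=4 tape=_1111[_]01_   (q1,_)→(q0,0,·)
state=q0 head=4 tape=_1111[0]01_   (q0,0)→(q0,#,→)
state=q0 head=5 tape=_1111#[0]1_   (q0,0)→(q0,#,→)
state=q0 head=6 tape=_1111##[1]_   (q0,1)→(q4,_,←)
state=q4 head=5 tape=_1111#[#]__   (q4,#)→(q1,1,←)
state=q1 head=4 tape=_1111[#]1__   (q1,#)→(q1,1,→)
state=q1 head=5 tape=_11111[1]__   (q1,1)→(q3,_,·)
state=q3 head=5 tape=_11111[_]__   (q3,_)→(q1,#,·)
state=q1 head=5 tape=_11111[#]__   (q1,#)→(q1,1,→)
state=q1 head=6 tape=_111111[_]_   (q1,_)→(q0,0,·)
state=q0 head=6 tape=_111111[0]_   (q0,0)→(q0,#,→)
state=q0 head=7 tape=_111111#[_]   (q0,_)→(q3,0,·)
state=q3 head=7 tape=_111111#[0]   (q3,0)→(q2,0,←)
state=q2 head=6 tape=_111111[#]0   (q2,#)→(q2,_,→)
state=q2 head=7 tape=_111111_[0]
The non-blank tape span at halt is 111111_0.

111111_0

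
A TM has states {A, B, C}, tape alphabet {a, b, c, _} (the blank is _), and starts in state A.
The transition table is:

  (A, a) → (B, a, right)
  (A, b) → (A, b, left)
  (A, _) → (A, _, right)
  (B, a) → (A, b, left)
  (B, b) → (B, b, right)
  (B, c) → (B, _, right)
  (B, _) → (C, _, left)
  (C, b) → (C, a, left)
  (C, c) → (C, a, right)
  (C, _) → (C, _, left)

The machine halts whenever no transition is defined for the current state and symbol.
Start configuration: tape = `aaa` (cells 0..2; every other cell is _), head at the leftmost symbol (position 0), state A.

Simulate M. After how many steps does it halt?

A | [a]aa_   read a → write a, move right, go to B
B | a[a]a_   read a → write b, move left, go to A
A | [a]ba_   read a → write a, move right, go to B
B | a[b]a_   read b → write b, move right, go to B
B | ab[a]_   read a → write b, move left, go to A
A | a[b]b_   read b → write b, move left, go to A
A | [a]bb_   read a → write a, move right, go to B
B | a[b]b_   read b → write b, move right, go to B
B | ab[b]_   read b → write b, move right, go to B
B | abb[_]   read _ → write _, move left, go to C
C | ab[b]_   read b → write a, move left, go to C
C | a[b]a_   read b → write a, move left, go to C
C | [a]aa_
M halts after 12 transitions.

12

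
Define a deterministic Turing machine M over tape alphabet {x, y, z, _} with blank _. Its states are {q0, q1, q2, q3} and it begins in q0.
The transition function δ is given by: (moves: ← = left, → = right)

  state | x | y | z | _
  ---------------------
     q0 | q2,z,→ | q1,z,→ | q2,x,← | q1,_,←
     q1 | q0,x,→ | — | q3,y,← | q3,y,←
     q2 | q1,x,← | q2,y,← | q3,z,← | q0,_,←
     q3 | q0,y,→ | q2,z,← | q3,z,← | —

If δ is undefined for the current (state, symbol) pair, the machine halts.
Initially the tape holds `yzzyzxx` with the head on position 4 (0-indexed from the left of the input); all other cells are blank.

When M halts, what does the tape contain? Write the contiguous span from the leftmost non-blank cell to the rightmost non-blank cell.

y__zzzyxxx

state=q0 head=4 tape=____yzzy[z]xx   (q0,z)→(q2,x,←)
state=q2 head=3 tape=____yzz[y]xxx   (q2,y)→(q2,y,←)
state=q2 head=2 tape=____yz[z]yxxx   (q2,z)→(q3,z,←)
state=q3 head=1 tape=____y[z]zyxxx   (q3,z)→(q3,z,←)
state=q3 head=0 tape=____[y]zzyxxx   (q3,y)→(q2,z,←)
state=q2 head=-1 tape=___[_]zzzyxxx   (q2,_)→(q0,_,←)
state=q0 head=-2 tape=__[_]_zzzyxxx   (q0,_)→(q1,_,←)
state=q1 head=-3 tape=_[_]__zzzyxxx   (q1,_)→(q3,y,←)
state=q3 head=-4 tape=[_]y__zzzyxxx
The non-blank tape span at halt is y__zzzyxxx.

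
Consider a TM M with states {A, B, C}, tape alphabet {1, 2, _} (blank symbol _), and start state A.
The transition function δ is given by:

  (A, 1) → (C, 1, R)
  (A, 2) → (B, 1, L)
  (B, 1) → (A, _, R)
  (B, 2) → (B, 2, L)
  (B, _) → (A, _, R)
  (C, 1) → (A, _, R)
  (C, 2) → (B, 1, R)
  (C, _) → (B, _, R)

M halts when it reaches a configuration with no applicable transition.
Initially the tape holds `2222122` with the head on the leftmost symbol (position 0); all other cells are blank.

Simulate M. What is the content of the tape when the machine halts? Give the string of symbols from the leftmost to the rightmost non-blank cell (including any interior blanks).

1_11_11

state=A head=0 tape=_[2]222122__   (A,2)→(B,1,L)
state=B head=-1 tape=[_]1222122__   (B,_)→(A,_,R)
state=A head=0 tape=_[1]222122__   (A,1)→(C,1,R)
state=C head=1 tape=_1[2]22122__   (C,2)→(B,1,R)
state=B head=2 tape=_11[2]2122__   (B,2)→(B,2,L)
state=B head=1 tape=_1[1]22122__   (B,1)→(A,_,R)
state=A head=2 tape=_1_[2]2122__   (A,2)→(B,1,L)
state=B head=1 tape=_1[_]12122__   (B,_)→(A,_,R)
state=A head=2 tape=_1_[1]2122__   (A,1)→(C,1,R)
state=C head=3 tape=_1_1[2]122__   (C,2)→(B,1,R)
state=B head=4 tape=_1_11[1]22__   (B,1)→(A,_,R)
state=A head=5 tape=_1_11_[2]2__   (A,2)→(B,1,L)
state=B head=4 tape=_1_11[_]12__   (B,_)→(A,_,R)
state=A head=5 tape=_1_11_[1]2__   (A,1)→(C,1,R)
state=C head=6 tape=_1_11_1[2]__   (C,2)→(B,1,R)
state=B head=7 tape=_1_11_11[_]_   (B,_)→(A,_,R)
state=A head=8 tape=_1_11_11_[_]
The non-blank tape span at halt is 1_11_11.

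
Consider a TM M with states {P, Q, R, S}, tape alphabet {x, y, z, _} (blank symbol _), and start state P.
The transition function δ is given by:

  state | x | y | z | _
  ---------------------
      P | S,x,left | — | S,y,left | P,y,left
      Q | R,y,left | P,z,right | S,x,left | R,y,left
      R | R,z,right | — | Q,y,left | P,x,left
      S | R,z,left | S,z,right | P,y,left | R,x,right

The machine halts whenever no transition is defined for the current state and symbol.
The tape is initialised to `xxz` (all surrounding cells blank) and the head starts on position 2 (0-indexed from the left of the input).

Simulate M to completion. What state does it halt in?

R

P | _xx[z]   read z → write y, move left, go to S
S | _x[x]y   read x → write z, move left, go to R
R | _[x]zy   read x → write z, move right, go to R
R | _z[z]y   read z → write y, move left, go to Q
Q | _[z]yy   read z → write x, move left, go to S
S | [_]xyy   read _ → write x, move right, go to R
R | x[x]yy   read x → write z, move right, go to R
R | xz[y]y
No transition is defined for (R, y); M halts in state R.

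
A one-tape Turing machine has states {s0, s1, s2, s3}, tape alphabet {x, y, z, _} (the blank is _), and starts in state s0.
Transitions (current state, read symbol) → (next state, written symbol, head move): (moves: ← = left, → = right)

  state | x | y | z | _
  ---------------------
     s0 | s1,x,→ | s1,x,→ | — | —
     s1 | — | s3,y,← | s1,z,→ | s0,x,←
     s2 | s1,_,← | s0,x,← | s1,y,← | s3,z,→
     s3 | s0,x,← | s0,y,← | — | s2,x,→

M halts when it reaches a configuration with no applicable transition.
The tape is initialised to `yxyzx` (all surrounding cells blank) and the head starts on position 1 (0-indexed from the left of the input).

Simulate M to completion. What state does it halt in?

s1

s0 | y[x]yzx   read x → write x, move →, go to s1
s1 | yx[y]zx   read y → write y, move ←, go to s3
s3 | y[x]yzx   read x → write x, move ←, go to s0
s0 | [y]xyzx   read y → write x, move →, go to s1
s1 | x[x]yzx
No transition is defined for (s1, x); M halts in state s1.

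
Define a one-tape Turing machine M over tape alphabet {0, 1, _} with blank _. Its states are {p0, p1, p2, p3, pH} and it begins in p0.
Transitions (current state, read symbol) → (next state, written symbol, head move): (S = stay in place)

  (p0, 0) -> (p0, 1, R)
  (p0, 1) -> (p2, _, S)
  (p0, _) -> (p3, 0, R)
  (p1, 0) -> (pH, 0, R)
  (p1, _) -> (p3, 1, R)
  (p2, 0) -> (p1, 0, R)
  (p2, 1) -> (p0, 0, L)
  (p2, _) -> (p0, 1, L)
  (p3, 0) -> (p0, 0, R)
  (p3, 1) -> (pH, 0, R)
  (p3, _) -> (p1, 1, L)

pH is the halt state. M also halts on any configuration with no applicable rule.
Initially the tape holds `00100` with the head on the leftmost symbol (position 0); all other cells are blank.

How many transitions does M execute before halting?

10

state=p0 head=0 tape=_[0]0100   (p0,0)→(p0,1,R)
state=p0 head=1 tape=_1[0]100   (p0,0)→(p0,1,R)
state=p0 head=2 tape=_11[1]00   (p0,1)→(p2,_,S)
state=p2 head=2 tape=_11[_]00   (p2,_)→(p0,1,L)
state=p0 head=1 tape=_1[1]100   (p0,1)→(p2,_,S)
state=p2 head=1 tape=_1[_]100   (p2,_)→(p0,1,L)
state=p0 head=0 tape=_[1]1100   (p0,1)→(p2,_,S)
state=p2 head=0 tape=_[_]1100   (p2,_)→(p0,1,L)
state=p0 head=-1 tape=[_]11100   (p0,_)→(p3,0,R)
state=p3 head=0 tape=0[1]1100   (p3,1)→(pH,0,R)
state=pH head=1 tape=00[1]100
M halts after 10 transitions.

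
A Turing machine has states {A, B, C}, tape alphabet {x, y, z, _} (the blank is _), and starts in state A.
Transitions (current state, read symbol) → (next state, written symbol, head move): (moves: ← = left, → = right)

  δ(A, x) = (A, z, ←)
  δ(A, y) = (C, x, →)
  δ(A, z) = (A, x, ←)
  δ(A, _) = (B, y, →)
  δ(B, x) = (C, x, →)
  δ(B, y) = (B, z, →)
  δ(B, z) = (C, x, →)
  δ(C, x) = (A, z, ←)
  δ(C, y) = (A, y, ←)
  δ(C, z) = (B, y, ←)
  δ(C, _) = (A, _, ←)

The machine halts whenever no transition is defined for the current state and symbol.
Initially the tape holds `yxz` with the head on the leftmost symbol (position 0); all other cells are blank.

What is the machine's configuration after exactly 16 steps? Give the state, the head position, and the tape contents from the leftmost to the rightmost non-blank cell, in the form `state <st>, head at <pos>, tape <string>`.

state=A head=0 tape=__[y]xz   (A,y)→(C,x,→)
state=C head=1 tape=__x[x]z   (C,x)→(A,z,←)
state=A head=0 tape=__[x]zz   (A,x)→(A,z,←)
state=A head=-1 tape=_[_]zzz   (A,_)→(B,y,→)
state=B head=0 tape=_y[z]zz   (B,z)→(C,x,→)
state=C head=1 tape=_yx[z]z   (C,z)→(B,y,←)
state=B head=0 tape=_y[x]yz   (B,x)→(C,x,→)
state=C head=1 tape=_yx[y]z   (C,y)→(A,y,←)
state=A head=0 tape=_y[x]yz   (A,x)→(A,z,←)
state=A head=-1 tape=_[y]zyz   (A,y)→(C,x,→)
state=C head=0 tape=_x[z]yz   (C,z)→(B,y,←)
state=B head=-1 tape=_[x]yyz   (B,x)→(C,x,→)
state=C head=0 tape=_x[y]yz   (C,y)→(A,y,←)
state=A head=-1 tape=_[x]yyz   (A,x)→(A,z,←)
state=A head=-2 tape=[_]zyyz   (A,_)→(B,y,→)
state=B head=-1 tape=y[z]yyz   (B,z)→(C,x,→)
state=C head=0 tape=yx[y]yz
After 16 steps: state C, head at 0, tape yxyyz.

state C, head at 0, tape yxyyz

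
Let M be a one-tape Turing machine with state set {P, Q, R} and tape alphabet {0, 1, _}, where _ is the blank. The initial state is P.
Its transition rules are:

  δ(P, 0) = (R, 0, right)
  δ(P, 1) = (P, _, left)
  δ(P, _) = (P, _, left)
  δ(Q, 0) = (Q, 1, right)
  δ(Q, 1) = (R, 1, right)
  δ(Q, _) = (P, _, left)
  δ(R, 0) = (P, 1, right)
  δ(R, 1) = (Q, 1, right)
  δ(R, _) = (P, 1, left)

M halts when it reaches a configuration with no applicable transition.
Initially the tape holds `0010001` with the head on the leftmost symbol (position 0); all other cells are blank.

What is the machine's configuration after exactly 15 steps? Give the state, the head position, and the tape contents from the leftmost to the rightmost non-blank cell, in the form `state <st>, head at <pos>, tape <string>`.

state P, head at 1, tape 01_0001

state=P head=0 tape=[0]010001   (P,0)→(R,0,right)
state=R head=1 tape=0[0]10001   (R,0)→(P,1,right)
state=P head=2 tape=01[1]0001   (P,1)→(P,_,left)
state=P head=1 tape=0[1]_0001   (P,1)→(P,_,left)
state=P head=0 tape=[0]__0001   (P,0)→(R,0,right)
state=R head=1 tape=0[_]_0001   (R,_)→(P,1,left)
state=P head=0 tape=[0]1_0001   (P,0)→(R,0,right)
state=R head=1 tape=0[1]_0001   (R,1)→(Q,1,right)
state=Q head=2 tape=01[_]0001   (Q,_)→(P,_,left)
state=P head=1 tape=0[1]_0001   (P,1)→(P,_,left)
state=P head=0 tape=[0]__0001   (P,0)→(R,0,right)
state=R head=1 tape=0[_]_0001   (R,_)→(P,1,left)
state=P head=0 tape=[0]1_0001   (P,0)→(R,0,right)
state=R head=1 tape=0[1]_0001   (R,1)→(Q,1,right)
state=Q head=2 tape=01[_]0001   (Q,_)→(P,_,left)
state=P head=1 tape=0[1]_0001
After 15 steps: state P, head at 1, tape 01_0001.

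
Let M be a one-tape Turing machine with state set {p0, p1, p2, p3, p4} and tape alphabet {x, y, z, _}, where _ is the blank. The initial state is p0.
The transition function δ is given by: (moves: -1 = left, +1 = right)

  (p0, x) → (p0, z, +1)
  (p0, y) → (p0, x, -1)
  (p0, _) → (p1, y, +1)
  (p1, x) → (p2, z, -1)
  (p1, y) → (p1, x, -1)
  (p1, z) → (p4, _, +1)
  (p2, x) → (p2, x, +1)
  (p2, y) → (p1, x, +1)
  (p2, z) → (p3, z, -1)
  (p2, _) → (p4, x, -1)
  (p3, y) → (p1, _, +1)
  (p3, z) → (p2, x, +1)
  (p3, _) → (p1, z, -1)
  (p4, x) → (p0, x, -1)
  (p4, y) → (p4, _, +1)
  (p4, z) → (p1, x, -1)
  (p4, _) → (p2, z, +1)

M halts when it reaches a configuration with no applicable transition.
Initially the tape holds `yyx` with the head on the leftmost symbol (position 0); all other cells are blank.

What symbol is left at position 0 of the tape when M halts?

state=p0 head=0 tape=_[y]yx__   (p0,y)→(p0,x,-1)
state=p0 head=-1 tape=[_]xyx__   (p0,_)→(p1,y,+1)
state=p1 head=0 tape=y[x]yx__   (p1,x)→(p2,z,-1)
state=p2 head=-1 tape=[y]zyx__   (p2,y)→(p1,x,+1)
state=p1 head=0 tape=x[z]yx__   (p1,z)→(p4,_,+1)
state=p4 head=1 tape=x_[y]x__   (p4,y)→(p4,_,+1)
state=p4 head=2 tape=x__[x]__   (p4,x)→(p0,x,-1)
state=p0 head=1 tape=x_[_]x__   (p0,_)→(p1,y,+1)
state=p1 head=2 tape=x_y[x]__   (p1,x)→(p2,z,-1)
state=p2 head=1 tape=x_[y]z__   (p2,y)→(p1,x,+1)
state=p1 head=2 tape=x_x[z]__   (p1,z)→(p4,_,+1)
state=p4 head=3 tape=x_x_[_]_   (p4,_)→(p2,z,+1)
state=p2 head=4 tape=x_x_z[_]   (p2,_)→(p4,x,-1)
state=p4 head=3 tape=x_x_[z]x   (p4,z)→(p1,x,-1)
state=p1 head=2 tape=x_x[_]xx
Cell 0 holds _ when M halts.

_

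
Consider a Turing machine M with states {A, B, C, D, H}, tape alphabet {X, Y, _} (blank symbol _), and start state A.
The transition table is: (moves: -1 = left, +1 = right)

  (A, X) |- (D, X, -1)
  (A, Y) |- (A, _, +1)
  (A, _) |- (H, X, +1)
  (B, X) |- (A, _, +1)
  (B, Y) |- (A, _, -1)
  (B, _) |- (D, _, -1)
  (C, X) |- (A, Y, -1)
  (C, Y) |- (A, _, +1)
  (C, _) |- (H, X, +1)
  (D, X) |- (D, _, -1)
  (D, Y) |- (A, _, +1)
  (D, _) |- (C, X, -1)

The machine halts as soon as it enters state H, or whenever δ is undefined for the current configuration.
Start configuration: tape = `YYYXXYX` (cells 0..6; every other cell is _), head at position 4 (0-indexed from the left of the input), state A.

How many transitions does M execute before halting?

state=A head=4 tape=YYYX[X]YX   (A,X)→(D,X,-1)
state=D head=3 tape=YYY[X]XYX   (D,X)→(D,_,-1)
state=D head=2 tape=YY[Y]_XYX   (D,Y)→(A,_,+1)
state=A head=3 tape=YY_[_]XYX   (A,_)→(H,X,+1)
state=H head=4 tape=YY_X[X]YX
M halts after 4 transitions.

4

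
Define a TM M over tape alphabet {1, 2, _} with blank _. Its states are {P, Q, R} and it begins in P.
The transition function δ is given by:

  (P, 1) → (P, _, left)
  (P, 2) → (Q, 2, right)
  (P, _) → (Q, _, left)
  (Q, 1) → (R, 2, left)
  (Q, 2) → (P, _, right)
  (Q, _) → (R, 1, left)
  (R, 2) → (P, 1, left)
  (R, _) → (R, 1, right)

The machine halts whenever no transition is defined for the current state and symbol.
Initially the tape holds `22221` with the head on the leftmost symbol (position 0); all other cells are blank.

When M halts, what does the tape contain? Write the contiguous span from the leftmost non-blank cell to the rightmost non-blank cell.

state=P head=0 tape=[2]2221   (P,2)→(Q,2,right)
state=Q head=1 tape=2[2]221   (Q,2)→(P,_,right)
state=P head=2 tape=2_[2]21   (P,2)→(Q,2,right)
state=Q head=3 tape=2_2[2]1   (Q,2)→(P,_,right)
state=P head=4 tape=2_2_[1]   (P,1)→(P,_,left)
state=P head=3 tape=2_2[_]_   (P,_)→(Q,_,left)
state=Q head=2 tape=2_[2]__   (Q,2)→(P,_,right)
state=P head=3 tape=2__[_]_   (P,_)→(Q,_,left)
state=Q head=2 tape=2_[_]__   (Q,_)→(R,1,left)
state=R head=1 tape=2[_]1__   (R,_)→(R,1,right)
state=R head=2 tape=21[1]__
The non-blank tape span at halt is 211.

211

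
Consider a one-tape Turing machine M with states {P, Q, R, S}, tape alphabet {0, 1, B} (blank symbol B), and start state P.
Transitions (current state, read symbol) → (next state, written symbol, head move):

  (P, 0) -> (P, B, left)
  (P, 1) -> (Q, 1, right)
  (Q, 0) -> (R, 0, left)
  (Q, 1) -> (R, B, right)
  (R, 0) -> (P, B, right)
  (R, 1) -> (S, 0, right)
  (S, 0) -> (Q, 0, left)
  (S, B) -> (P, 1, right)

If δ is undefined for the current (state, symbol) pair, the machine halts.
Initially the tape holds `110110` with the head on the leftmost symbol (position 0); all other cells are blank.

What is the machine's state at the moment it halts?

P | [1]10110B   read 1 → write 1, move right, go to Q
Q | 1[1]0110B   read 1 → write B, move right, go to R
R | 1B[0]110B   read 0 → write B, move right, go to P
P | 1BB[1]10B   read 1 → write 1, move right, go to Q
Q | 1BB1[1]0B   read 1 → write B, move right, go to R
R | 1BB1B[0]B   read 0 → write B, move right, go to P
P | 1BB1BB[B]
No transition is defined for (P, B); M halts in state P.

P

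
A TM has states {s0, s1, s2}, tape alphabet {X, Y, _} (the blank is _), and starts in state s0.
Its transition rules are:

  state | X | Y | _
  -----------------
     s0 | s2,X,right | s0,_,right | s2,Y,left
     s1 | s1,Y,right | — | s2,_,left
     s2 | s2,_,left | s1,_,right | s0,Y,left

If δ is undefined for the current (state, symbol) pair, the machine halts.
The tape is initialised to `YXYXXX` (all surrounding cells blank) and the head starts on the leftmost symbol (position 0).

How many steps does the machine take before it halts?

16

state=s0 head=0 tape=[Y]XYXXX_   (s0,Y)→(s0,_,right)
state=s0 head=1 tape=_[X]YXXX_   (s0,X)→(s2,X,right)
state=s2 head=2 tape=_X[Y]XXX_   (s2,Y)→(s1,_,right)
state=s1 head=3 tape=_X_[X]XX_   (s1,X)→(s1,Y,right)
state=s1 head=4 tape=_X_Y[X]X_   (s1,X)→(s1,Y,right)
state=s1 head=5 tape=_X_YY[X]_   (s1,X)→(s1,Y,right)
state=s1 head=6 tape=_X_YYY[_]   (s1,_)→(s2,_,left)
state=s2 head=5 tape=_X_YY[Y]_   (s2,Y)→(s1,_,right)
state=s1 head=6 tape=_X_YY_[_]   (s1,_)→(s2,_,left)
state=s2 head=5 tape=_X_YY[_]_   (s2,_)→(s0,Y,left)
state=s0 head=4 tape=_X_Y[Y]Y_   (s0,Y)→(s0,_,right)
state=s0 head=5 tape=_X_Y_[Y]_   (s0,Y)→(s0,_,right)
state=s0 head=6 tape=_X_Y__[_]   (s0,_)→(s2,Y,left)
state=s2 head=5 tape=_X_Y_[_]Y   (s2,_)→(s0,Y,left)
state=s0 head=4 tape=_X_Y[_]YY   (s0,_)→(s2,Y,left)
state=s2 head=3 tape=_X_[Y]YYY   (s2,Y)→(s1,_,right)
state=s1 head=4 tape=_X__[Y]YY
M halts after 16 transitions.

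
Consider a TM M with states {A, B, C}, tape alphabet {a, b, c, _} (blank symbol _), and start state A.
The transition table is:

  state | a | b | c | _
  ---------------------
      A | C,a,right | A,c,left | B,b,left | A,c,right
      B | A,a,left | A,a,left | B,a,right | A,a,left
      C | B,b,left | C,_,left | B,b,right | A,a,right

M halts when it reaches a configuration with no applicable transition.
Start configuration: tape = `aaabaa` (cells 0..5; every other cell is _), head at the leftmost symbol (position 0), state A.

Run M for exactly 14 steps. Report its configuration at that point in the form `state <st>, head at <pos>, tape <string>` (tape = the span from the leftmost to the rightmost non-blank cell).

state C, head at 0, tape cab_abaa

A | __[a]aabaa   read a → write a, move right, go to C
C | __a[a]abaa   read a → write b, move left, go to B
B | __[a]babaa   read a → write a, move left, go to A
A | _[_]ababaa   read _ → write c, move right, go to A
A | _c[a]babaa   read a → write a, move right, go to C
C | _ca[b]abaa   read b → write _, move left, go to C
C | _c[a]_abaa   read a → write b, move left, go to B
B | _[c]b_abaa   read c → write a, move right, go to B
B | _a[b]_abaa   read b → write a, move left, go to A
A | _[a]a_abaa   read a → write a, move right, go to C
C | _a[a]_abaa   read a → write b, move left, go to B
B | _[a]b_abaa   read a → write a, move left, go to A
A | [_]ab_abaa   read _ → write c, move right, go to A
A | c[a]b_abaa   read a → write a, move right, go to C
C | ca[b]_abaa
After 14 steps: state C, head at 0, tape cab_abaa.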